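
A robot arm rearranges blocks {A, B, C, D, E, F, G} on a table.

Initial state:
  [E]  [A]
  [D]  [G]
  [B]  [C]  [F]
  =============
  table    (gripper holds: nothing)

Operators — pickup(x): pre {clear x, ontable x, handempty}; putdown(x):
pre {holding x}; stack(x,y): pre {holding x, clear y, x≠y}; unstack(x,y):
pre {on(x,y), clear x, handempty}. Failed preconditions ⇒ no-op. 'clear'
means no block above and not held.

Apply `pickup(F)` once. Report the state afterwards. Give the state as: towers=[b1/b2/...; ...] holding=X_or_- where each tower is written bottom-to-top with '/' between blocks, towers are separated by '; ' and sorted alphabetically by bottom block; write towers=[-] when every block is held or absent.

before: towers=[B/D/E; C/G/A; F] holding=-
pre[pickup(F)]: clear(F) ok, ontable(F) ok, handempty ok
all met → apply pickup(F)
after:  towers=[B/D/E; C/G/A] holding=F

towers=[B/D/E; C/G/A] holding=F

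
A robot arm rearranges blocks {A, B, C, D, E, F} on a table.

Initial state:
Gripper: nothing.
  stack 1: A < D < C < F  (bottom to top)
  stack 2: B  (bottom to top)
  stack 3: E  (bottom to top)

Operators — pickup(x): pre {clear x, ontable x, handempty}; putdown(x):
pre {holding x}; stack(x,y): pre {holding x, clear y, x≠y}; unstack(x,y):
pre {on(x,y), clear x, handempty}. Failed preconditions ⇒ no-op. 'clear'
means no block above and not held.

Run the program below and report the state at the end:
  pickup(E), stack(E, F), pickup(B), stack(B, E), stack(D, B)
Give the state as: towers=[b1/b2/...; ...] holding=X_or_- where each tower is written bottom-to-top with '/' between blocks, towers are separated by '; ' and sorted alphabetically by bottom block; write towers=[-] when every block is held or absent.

towers=[A/D/C/F/E/B] holding=-

step 1 (pickup(E)): towers=[A/D/C/F; B] holding=E
step 2 (stack(E, F)): towers=[A/D/C/F/E; B] holding=-
step 3 (pickup(B)): towers=[A/D/C/F/E] holding=B
step 4 (stack(B, E)): towers=[A/D/C/F/E/B] holding=-
step 5 (stack(D, B)) [no-op]: towers=[A/D/C/F/E/B] holding=-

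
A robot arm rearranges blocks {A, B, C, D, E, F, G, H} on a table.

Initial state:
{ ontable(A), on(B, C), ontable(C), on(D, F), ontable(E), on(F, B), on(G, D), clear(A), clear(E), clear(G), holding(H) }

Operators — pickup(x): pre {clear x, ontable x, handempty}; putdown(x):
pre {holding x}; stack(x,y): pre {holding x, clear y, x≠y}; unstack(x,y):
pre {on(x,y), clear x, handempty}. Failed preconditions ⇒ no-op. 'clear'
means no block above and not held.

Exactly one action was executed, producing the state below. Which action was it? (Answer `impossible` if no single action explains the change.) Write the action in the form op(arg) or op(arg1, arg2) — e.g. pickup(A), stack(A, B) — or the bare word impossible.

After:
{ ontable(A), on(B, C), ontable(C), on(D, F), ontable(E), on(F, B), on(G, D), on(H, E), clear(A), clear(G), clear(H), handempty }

stack(H, E)

target: towers=[A; C/B/F/D/G; E/H] holding=-
        putdown(H) → towers=[A; C/B/F/D/G; E; H] holding=-
       stack(H, G) → towers=[A; C/B/F/D/G/H; E] holding=-
       stack(H, A) → towers=[A/H; C/B/F/D/G; E] holding=-
       stack(H, E) → towers=[A; C/B/F/D/G; E/H] holding=-  ← match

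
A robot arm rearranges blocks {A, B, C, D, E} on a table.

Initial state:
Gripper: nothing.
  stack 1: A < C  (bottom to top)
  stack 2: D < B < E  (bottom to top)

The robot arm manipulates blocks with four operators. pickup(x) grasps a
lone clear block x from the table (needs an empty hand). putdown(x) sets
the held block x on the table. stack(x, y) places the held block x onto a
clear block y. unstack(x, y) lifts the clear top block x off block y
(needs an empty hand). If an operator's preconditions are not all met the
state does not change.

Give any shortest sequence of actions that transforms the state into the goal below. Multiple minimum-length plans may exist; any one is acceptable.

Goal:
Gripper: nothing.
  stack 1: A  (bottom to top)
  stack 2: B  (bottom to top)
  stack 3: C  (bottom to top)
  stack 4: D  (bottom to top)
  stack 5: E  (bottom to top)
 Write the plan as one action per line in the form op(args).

unstack(E, B)
putdown(E)
unstack(B, D)
putdown(B)
unstack(C, A)
putdown(C)

step 1 (unstack(E, B)): towers=[A/C; D/B] holding=E
step 2 (putdown(E)): towers=[A/C; D/B; E] holding=-
step 3 (unstack(B, D)): towers=[A/C; D; E] holding=B
step 4 (putdown(B)): towers=[A/C; B; D; E] holding=-
step 5 (unstack(C, A)): towers=[A; B; D; E] holding=C
step 6 (putdown(C)): towers=[A; B; C; D; E] holding=-
goal check: towers=[A; B; C; D; E] holding=- — reached (length 6, optimal by BFS)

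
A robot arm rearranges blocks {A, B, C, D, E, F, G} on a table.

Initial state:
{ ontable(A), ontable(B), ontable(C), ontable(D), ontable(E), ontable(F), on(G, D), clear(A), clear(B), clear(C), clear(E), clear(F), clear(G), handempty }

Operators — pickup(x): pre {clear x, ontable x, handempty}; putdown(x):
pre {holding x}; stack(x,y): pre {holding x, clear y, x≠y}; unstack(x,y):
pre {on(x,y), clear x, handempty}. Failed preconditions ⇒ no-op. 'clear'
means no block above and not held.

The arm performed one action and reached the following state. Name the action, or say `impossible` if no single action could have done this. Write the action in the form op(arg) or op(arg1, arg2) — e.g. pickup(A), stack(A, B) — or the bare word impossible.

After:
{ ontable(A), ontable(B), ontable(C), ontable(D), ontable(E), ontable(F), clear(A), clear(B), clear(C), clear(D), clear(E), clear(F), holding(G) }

target: towers=[A; B; C; D; E; F] holding=G
         pickup(B) → towers=[A; C; D/G; E; F] holding=B
         pickup(F) → towers=[A; B; C; D/G; E] holding=F
     unstack(G, D) → towers=[A; B; C; D; E; F] holding=G  ← match
         pickup(A) → towers=[B; C; D/G; E; F] holding=A
         pickup(E) → towers=[A; B; C; D/G; F] holding=E
         pickup(C) → towers=[A; B; D/G; E; F] holding=C

unstack(G, D)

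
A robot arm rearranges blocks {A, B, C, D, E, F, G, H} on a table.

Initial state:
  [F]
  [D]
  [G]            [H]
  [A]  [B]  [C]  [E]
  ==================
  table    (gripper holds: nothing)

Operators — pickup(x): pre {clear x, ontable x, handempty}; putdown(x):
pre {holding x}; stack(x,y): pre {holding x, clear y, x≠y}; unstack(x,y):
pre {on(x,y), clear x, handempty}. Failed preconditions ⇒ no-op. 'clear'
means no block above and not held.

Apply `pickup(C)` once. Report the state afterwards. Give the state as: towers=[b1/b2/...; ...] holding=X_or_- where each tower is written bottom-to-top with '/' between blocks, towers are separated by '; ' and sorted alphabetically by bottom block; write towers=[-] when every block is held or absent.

towers=[A/G/D/F; B; E/H] holding=C

before: towers=[A/G/D/F; B; C; E/H] holding=-
pre[pickup(C)]: clear(C) ✓, ontable(C) ✓, handempty ✓
all met → apply pickup(C)
after:  towers=[A/G/D/F; B; E/H] holding=C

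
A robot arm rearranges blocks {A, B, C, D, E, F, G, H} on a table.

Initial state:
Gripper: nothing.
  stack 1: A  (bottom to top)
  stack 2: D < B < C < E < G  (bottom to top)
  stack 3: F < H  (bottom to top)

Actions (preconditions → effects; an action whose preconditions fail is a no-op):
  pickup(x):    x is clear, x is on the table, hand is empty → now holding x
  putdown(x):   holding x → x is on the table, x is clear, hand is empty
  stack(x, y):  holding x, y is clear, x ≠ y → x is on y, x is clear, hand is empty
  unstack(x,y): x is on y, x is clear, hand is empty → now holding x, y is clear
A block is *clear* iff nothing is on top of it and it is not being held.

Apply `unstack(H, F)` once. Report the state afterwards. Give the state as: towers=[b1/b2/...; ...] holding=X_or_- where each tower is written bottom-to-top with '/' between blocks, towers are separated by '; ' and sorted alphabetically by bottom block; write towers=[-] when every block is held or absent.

towers=[A; D/B/C/E/G; F] holding=H

before: towers=[A; D/B/C/E/G; F/H] holding=-
pre[unstack(H, F)]: on(H,F) ok, clear(H) ok, handempty ok
all met → apply unstack(H, F)
after:  towers=[A; D/B/C/E/G; F] holding=H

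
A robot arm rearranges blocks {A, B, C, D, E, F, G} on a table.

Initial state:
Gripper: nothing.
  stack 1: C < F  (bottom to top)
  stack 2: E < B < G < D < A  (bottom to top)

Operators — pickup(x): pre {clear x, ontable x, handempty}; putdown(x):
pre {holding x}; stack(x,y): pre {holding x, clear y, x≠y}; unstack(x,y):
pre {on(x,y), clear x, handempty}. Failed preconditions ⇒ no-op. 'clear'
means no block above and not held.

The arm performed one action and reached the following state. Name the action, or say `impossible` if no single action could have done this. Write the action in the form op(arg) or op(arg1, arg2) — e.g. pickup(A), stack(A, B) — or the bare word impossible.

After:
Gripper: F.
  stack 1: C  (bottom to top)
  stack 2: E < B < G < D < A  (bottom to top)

target: towers=[C; E/B/G/D/A] holding=F
     unstack(F, C) → towers=[C; E/B/G/D/A] holding=F  ← match
     unstack(A, D) → towers=[C/F; E/B/G/D] holding=A

unstack(F, C)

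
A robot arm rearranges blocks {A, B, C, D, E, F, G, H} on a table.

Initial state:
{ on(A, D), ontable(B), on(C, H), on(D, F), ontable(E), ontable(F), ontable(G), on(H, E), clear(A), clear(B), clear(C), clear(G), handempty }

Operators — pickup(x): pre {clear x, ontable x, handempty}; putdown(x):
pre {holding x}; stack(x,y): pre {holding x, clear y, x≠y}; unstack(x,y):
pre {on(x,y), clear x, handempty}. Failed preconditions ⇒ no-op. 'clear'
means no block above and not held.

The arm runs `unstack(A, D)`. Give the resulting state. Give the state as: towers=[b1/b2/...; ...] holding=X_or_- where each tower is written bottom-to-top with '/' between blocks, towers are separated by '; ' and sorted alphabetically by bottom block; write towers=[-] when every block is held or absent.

towers=[B; E/H/C; F/D; G] holding=A

before: towers=[B; E/H/C; F/D/A; G] holding=-
pre[unstack(A, D)]: on(A,D) ok, clear(A) ok, handempty ok
all met → apply unstack(A, D)
after:  towers=[B; E/H/C; F/D; G] holding=A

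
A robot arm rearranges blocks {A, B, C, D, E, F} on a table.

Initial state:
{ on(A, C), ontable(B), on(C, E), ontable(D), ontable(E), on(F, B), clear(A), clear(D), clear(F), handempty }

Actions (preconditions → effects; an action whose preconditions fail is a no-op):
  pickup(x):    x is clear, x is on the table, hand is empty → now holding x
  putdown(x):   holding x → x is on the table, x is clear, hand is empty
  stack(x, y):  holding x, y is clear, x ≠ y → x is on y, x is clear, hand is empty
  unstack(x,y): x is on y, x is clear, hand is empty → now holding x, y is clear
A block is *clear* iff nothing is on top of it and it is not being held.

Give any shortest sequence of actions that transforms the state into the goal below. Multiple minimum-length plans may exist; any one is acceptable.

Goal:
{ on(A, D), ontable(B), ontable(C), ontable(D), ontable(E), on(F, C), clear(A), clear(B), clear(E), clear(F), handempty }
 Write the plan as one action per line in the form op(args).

step 1 (unstack(A, C)): towers=[B/F; D; E/C] holding=A
step 2 (stack(A, D)): towers=[B/F; D/A; E/C] holding=-
step 3 (unstack(C, E)): towers=[B/F; D/A; E] holding=C
step 4 (putdown(C)): towers=[B/F; C; D/A; E] holding=-
step 5 (unstack(F, B)): towers=[B; C; D/A; E] holding=F
step 6 (stack(F, C)): towers=[B; C/F; D/A; E] holding=-
goal check: towers=[B; C/F; D/A; E] holding=- — reached (length 6, optimal by BFS)

unstack(A, C)
stack(A, D)
unstack(C, E)
putdown(C)
unstack(F, B)
stack(F, C)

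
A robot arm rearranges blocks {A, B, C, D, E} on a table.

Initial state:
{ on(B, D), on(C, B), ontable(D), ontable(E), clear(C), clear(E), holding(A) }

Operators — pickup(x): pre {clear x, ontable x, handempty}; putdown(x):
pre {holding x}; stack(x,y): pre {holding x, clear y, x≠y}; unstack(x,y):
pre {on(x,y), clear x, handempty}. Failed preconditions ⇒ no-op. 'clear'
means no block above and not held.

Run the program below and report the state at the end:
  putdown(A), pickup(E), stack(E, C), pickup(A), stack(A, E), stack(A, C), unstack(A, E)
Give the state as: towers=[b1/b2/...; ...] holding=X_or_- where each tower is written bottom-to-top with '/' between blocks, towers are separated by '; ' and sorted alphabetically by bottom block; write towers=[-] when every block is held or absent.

towers=[D/B/C/E] holding=A

step 1 (putdown(A)): towers=[A; D/B/C; E] holding=-
step 2 (pickup(E)): towers=[A; D/B/C] holding=E
step 3 (stack(E, C)): towers=[A; D/B/C/E] holding=-
step 4 (pickup(A)): towers=[D/B/C/E] holding=A
step 5 (stack(A, E)): towers=[D/B/C/E/A] holding=-
step 6 (stack(A, C)) [no-op]: towers=[D/B/C/E/A] holding=-
step 7 (unstack(A, E)): towers=[D/B/C/E] holding=A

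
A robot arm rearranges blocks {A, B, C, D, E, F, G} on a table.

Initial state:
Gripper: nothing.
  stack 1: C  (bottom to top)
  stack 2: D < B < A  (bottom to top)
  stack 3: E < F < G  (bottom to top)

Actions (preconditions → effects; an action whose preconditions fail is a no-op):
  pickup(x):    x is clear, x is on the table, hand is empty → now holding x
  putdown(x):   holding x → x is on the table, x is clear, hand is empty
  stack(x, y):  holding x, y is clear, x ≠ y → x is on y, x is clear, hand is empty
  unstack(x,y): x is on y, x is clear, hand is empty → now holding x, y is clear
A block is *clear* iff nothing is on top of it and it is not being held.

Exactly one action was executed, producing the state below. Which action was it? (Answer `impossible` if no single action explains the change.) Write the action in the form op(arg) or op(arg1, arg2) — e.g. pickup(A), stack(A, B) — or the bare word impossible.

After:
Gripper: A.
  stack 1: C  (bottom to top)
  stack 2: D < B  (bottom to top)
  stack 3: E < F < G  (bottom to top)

target: towers=[C; D/B; E/F/G] holding=A
     unstack(G, F) → towers=[C; D/B/A; E/F] holding=G
     unstack(A, B) → towers=[C; D/B; E/F/G] holding=A  ← match
         pickup(C) → towers=[D/B/A; E/F/G] holding=C

unstack(A, B)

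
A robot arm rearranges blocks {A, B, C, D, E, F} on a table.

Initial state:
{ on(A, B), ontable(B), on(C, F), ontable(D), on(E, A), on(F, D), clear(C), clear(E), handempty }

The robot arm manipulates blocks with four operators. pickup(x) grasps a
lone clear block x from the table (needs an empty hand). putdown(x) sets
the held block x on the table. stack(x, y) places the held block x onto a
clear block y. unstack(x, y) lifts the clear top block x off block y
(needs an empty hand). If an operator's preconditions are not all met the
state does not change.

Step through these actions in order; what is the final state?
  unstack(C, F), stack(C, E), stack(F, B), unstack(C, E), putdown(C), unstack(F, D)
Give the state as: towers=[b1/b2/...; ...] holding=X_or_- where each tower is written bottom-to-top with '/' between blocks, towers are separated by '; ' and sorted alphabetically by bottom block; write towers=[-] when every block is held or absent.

step 1 (unstack(C, F)): towers=[B/A/E; D/F] holding=C
step 2 (stack(C, E)): towers=[B/A/E/C; D/F] holding=-
step 3 (stack(F, B)) [no-op]: towers=[B/A/E/C; D/F] holding=-
step 4 (unstack(C, E)): towers=[B/A/E; D/F] holding=C
step 5 (putdown(C)): towers=[B/A/E; C; D/F] holding=-
step 6 (unstack(F, D)): towers=[B/A/E; C; D] holding=F

towers=[B/A/E; C; D] holding=F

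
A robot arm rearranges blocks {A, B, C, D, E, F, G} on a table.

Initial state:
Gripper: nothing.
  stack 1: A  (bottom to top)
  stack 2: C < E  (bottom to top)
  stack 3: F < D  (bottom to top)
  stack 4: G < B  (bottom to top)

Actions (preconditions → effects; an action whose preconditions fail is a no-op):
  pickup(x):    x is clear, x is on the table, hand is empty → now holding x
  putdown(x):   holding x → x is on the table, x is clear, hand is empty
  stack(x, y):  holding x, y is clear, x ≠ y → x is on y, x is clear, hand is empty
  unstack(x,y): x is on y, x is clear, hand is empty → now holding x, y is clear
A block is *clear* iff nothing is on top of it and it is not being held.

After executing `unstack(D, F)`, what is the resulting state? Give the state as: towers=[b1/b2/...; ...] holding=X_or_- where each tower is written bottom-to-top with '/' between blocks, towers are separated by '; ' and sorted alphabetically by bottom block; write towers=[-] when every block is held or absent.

before: towers=[A; C/E; F/D; G/B] holding=-
pre[unstack(D, F)]: on(D,F) ok, clear(D) ok, handempty ok
all met → apply unstack(D, F)
after:  towers=[A; C/E; F; G/B] holding=D

towers=[A; C/E; F; G/B] holding=D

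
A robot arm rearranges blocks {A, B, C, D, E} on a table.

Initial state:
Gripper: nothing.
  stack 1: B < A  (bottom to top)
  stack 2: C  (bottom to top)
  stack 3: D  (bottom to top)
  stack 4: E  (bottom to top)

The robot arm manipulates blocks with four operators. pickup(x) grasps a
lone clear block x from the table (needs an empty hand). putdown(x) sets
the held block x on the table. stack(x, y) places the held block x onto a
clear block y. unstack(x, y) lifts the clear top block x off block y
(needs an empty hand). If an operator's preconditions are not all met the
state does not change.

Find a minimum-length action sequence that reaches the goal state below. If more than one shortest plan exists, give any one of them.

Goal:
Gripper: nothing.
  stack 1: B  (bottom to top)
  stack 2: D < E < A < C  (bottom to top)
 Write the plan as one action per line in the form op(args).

pickup(E)
stack(E, D)
unstack(A, B)
stack(A, E)
pickup(C)
stack(C, A)

step 1 (pickup(E)): towers=[B/A; C; D] holding=E
step 2 (stack(E, D)): towers=[B/A; C; D/E] holding=-
step 3 (unstack(A, B)): towers=[B; C; D/E] holding=A
step 4 (stack(A, E)): towers=[B; C; D/E/A] holding=-
step 5 (pickup(C)): towers=[B; D/E/A] holding=C
step 6 (stack(C, A)): towers=[B; D/E/A/C] holding=-
goal check: towers=[B; D/E/A/C] holding=- — reached (length 6, optimal by BFS)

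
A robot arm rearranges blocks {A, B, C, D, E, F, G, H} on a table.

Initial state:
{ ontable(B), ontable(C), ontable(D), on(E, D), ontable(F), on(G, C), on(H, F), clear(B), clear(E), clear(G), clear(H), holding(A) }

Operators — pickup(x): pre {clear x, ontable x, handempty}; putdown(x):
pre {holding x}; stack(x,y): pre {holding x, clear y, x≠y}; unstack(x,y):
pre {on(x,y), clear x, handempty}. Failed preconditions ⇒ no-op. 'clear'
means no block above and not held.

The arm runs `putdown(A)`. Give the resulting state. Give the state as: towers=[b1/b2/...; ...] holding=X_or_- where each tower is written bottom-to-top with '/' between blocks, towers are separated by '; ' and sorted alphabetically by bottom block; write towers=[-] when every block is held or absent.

before: towers=[B; C/G; D/E; F/H] holding=A
pre[putdown(A)]: holding(A) ok
all met → apply putdown(A)
after:  towers=[A; B; C/G; D/E; F/H] holding=-

towers=[A; B; C/G; D/E; F/H] holding=-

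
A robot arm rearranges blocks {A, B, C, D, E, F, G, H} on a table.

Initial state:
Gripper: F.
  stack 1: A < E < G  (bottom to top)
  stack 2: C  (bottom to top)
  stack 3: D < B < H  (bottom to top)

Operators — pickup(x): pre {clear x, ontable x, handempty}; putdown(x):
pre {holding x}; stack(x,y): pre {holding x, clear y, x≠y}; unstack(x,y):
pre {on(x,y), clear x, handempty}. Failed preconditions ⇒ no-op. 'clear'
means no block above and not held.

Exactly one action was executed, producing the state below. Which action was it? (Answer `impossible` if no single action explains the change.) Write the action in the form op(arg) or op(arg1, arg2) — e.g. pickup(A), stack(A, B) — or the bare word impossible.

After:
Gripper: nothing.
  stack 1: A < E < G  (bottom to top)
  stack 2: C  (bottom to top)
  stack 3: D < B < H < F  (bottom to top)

stack(F, H)

target: towers=[A/E/G; C; D/B/H/F] holding=-
        putdown(F) → towers=[A/E/G; C; D/B/H; F] holding=-
       stack(F, G) → towers=[A/E/G/F; C; D/B/H] holding=-
       stack(F, H) → towers=[A/E/G; C; D/B/H/F] holding=-  ← match
       stack(F, C) → towers=[A/E/G; C/F; D/B/H] holding=-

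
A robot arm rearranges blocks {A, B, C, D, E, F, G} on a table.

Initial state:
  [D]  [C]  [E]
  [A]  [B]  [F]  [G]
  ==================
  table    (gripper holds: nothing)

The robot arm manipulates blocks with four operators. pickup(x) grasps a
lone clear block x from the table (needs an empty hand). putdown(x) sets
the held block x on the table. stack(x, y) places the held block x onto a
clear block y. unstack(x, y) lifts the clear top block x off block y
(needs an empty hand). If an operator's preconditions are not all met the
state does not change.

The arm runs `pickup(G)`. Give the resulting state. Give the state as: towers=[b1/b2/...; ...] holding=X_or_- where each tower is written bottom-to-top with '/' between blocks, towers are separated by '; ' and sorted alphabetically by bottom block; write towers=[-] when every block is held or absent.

before: towers=[A/D; B/C; F/E; G] holding=-
pre[pickup(G)]: clear(G) ✓, ontable(G) ✓, handempty ✓
all met → apply pickup(G)
after:  towers=[A/D; B/C; F/E] holding=G

towers=[A/D; B/C; F/E] holding=G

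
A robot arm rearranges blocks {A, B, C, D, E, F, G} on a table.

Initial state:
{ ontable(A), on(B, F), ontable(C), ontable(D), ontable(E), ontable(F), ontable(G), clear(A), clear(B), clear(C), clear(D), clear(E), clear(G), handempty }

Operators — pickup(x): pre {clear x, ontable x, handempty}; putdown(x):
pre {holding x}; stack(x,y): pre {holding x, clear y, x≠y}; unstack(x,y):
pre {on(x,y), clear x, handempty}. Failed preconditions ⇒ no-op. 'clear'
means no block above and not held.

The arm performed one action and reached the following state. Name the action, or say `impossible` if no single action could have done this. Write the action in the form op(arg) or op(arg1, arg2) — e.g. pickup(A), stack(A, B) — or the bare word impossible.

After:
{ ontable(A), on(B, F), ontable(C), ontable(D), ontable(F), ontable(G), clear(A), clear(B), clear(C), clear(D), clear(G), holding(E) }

target: towers=[A; C; D; F/B; G] holding=E
     unstack(B, F) → towers=[A; C; D; E; F; G] holding=B
         pickup(G) → towers=[A; C; D; E; F/B] holding=G
         pickup(D) → towers=[A; C; E; F/B; G] holding=D
         pickup(A) → towers=[C; D; E; F/B; G] holding=A
         pickup(E) → towers=[A; C; D; F/B; G] holding=E  ← match
         pickup(C) → towers=[A; D; E; F/B; G] holding=C

pickup(E)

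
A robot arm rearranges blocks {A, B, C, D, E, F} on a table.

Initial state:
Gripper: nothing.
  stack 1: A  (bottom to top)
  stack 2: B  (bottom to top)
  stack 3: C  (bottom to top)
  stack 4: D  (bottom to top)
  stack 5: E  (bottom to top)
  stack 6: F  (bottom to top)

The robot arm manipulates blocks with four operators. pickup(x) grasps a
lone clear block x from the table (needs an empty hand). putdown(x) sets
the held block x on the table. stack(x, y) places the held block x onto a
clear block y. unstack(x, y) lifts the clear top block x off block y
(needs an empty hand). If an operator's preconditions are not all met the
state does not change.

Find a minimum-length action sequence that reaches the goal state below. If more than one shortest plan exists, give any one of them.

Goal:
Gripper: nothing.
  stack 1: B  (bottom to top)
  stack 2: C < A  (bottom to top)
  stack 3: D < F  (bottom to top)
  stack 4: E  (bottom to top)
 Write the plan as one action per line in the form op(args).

step 1 (pickup(F)): towers=[A; B; C; D; E] holding=F
step 2 (stack(F, D)): towers=[A; B; C; D/F; E] holding=-
step 3 (pickup(A)): towers=[B; C; D/F; E] holding=A
step 4 (stack(A, C)): towers=[B; C/A; D/F; E] holding=-
goal check: towers=[B; C/A; D/F; E] holding=- — reached (length 4, optimal by BFS)

pickup(F)
stack(F, D)
pickup(A)
stack(A, C)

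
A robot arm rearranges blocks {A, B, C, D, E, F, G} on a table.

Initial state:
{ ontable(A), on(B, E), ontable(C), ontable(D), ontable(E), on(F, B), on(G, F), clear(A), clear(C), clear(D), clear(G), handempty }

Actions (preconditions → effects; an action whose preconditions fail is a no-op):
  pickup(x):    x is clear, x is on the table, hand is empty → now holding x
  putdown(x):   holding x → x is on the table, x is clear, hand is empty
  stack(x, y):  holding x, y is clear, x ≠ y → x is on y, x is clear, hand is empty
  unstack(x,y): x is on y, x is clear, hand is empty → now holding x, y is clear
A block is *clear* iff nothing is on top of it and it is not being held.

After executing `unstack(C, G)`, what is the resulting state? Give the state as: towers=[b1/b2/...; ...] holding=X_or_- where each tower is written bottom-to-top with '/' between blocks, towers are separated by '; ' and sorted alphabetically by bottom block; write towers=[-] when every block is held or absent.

before: towers=[A; C; D; E/B/F/G] holding=-
pre[unstack(C, G)]: on(C,G) ✗, clear(C) ✓, handempty ✓
on(C,G) unmet → unstack(C, G) is a no-op
after:  towers=[A; C; D; E/B/F/G] holding=-

towers=[A; C; D; E/B/F/G] holding=-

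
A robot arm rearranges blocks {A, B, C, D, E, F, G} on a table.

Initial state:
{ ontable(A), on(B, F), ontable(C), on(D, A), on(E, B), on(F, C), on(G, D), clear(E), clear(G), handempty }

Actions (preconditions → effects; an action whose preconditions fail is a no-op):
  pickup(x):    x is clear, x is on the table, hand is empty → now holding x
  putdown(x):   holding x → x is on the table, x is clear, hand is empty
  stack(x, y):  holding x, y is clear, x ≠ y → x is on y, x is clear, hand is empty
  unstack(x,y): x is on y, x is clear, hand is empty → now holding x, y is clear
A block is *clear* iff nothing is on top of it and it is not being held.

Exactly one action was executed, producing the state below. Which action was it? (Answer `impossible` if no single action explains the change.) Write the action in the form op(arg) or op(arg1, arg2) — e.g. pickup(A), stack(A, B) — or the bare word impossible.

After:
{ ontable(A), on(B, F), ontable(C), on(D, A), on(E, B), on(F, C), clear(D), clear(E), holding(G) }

unstack(G, D)

target: towers=[A/D; C/F/B/E] holding=G
     unstack(G, D) → towers=[A/D; C/F/B/E] holding=G  ← match
     unstack(E, B) → towers=[A/D/G; C/F/B] holding=E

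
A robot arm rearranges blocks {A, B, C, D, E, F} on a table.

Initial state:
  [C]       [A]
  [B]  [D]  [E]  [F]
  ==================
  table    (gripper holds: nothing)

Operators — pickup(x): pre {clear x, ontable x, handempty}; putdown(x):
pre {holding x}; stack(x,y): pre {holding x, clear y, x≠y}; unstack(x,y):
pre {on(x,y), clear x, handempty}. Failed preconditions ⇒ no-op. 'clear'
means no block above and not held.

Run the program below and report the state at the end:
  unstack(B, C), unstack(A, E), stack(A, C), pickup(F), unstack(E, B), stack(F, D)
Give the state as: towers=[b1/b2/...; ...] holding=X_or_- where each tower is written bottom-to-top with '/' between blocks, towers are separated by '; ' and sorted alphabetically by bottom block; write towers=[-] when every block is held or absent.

towers=[B/C/A; D/F; E] holding=-

step 1 (unstack(B, C)) [no-op]: towers=[B/C; D; E/A; F] holding=-
step 2 (unstack(A, E)): towers=[B/C; D; E; F] holding=A
step 3 (stack(A, C)): towers=[B/C/A; D; E; F] holding=-
step 4 (pickup(F)): towers=[B/C/A; D; E] holding=F
step 5 (unstack(E, B)) [no-op]: towers=[B/C/A; D; E] holding=F
step 6 (stack(F, D)): towers=[B/C/A; D/F; E] holding=-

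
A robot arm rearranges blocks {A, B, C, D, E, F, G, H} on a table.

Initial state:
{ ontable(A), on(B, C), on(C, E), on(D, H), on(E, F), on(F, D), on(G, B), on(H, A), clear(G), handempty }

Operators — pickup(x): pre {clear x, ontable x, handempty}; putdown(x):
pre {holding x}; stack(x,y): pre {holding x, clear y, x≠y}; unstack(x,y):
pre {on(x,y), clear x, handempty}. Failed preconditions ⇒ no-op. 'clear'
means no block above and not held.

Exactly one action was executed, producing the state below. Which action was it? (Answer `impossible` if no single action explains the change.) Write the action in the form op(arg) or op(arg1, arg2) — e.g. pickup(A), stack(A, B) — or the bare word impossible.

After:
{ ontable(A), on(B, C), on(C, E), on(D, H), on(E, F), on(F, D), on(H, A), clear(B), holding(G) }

target: towers=[A/H/D/F/E/C/B] holding=G
     unstack(G, B) → towers=[A/H/D/F/E/C/B] holding=G  ← match

unstack(G, B)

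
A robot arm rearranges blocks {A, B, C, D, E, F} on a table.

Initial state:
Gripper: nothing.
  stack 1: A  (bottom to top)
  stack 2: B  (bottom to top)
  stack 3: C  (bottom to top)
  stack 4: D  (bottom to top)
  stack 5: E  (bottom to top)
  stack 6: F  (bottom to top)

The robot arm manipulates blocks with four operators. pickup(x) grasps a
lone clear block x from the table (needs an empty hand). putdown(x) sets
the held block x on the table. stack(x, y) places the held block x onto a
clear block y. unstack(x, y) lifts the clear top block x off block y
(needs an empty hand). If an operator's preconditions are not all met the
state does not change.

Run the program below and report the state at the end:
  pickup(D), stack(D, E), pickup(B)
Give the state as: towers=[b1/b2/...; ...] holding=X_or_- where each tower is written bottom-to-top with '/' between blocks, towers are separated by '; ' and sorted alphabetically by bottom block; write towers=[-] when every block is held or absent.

step 1 (pickup(D)): towers=[A; B; C; E; F] holding=D
step 2 (stack(D, E)): towers=[A; B; C; E/D; F] holding=-
step 3 (pickup(B)): towers=[A; C; E/D; F] holding=B

towers=[A; C; E/D; F] holding=B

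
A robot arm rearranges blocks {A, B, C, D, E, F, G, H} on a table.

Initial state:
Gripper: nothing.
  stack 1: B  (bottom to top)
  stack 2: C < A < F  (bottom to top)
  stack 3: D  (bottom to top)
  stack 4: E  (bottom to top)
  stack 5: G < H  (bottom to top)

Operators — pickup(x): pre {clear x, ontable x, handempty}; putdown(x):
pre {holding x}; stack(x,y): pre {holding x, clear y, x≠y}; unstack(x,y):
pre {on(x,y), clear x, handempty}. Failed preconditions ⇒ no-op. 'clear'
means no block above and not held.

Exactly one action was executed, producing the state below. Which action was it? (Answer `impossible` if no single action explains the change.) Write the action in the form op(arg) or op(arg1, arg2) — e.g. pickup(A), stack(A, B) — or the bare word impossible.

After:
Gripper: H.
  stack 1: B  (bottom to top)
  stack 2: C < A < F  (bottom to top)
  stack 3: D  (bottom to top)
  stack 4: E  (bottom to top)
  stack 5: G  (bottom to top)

target: towers=[B; C/A/F; D; E; G] holding=H
         pickup(E) → towers=[B; C/A/F; D; G/H] holding=E
     unstack(H, G) → towers=[B; C/A/F; D; E; G] holding=H  ← match
         pickup(B) → towers=[C/A/F; D; E; G/H] holding=B
     unstack(F, A) → towers=[B; C/A; D; E; G/H] holding=F
         pickup(D) → towers=[B; C/A/F; E; G/H] holding=D

unstack(H, G)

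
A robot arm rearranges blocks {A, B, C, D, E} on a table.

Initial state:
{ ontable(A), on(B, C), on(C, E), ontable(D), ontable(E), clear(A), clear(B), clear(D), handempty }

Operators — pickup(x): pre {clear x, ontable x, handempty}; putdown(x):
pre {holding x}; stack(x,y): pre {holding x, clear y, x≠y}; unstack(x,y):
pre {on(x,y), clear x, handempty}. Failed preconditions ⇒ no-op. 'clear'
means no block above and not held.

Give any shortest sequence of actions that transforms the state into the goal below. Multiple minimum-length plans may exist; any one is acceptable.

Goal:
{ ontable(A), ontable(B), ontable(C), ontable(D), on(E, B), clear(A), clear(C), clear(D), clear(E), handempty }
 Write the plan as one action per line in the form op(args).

unstack(B, C)
putdown(B)
unstack(C, E)
putdown(C)
pickup(E)
stack(E, B)

step 1 (unstack(B, C)): towers=[A; D; E/C] holding=B
step 2 (putdown(B)): towers=[A; B; D; E/C] holding=-
step 3 (unstack(C, E)): towers=[A; B; D; E] holding=C
step 4 (putdown(C)): towers=[A; B; C; D; E] holding=-
step 5 (pickup(E)): towers=[A; B; C; D] holding=E
step 6 (stack(E, B)): towers=[A; B/E; C; D] holding=-
goal check: towers=[A; B/E; C; D] holding=- — reached (length 6, optimal by BFS)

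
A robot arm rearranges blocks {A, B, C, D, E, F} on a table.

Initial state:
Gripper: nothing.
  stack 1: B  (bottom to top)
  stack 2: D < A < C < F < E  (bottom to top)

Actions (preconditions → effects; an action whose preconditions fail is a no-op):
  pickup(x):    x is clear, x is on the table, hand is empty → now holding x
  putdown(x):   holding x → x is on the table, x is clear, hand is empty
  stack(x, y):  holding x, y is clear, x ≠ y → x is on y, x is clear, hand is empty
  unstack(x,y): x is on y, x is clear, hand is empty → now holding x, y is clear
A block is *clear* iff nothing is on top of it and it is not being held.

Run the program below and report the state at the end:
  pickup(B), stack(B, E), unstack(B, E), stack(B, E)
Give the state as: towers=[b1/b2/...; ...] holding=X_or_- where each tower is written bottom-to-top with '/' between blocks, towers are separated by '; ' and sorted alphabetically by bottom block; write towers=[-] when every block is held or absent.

towers=[D/A/C/F/E/B] holding=-

step 1 (pickup(B)): towers=[D/A/C/F/E] holding=B
step 2 (stack(B, E)): towers=[D/A/C/F/E/B] holding=-
step 3 (unstack(B, E)): towers=[D/A/C/F/E] holding=B
step 4 (stack(B, E)): towers=[D/A/C/F/E/B] holding=-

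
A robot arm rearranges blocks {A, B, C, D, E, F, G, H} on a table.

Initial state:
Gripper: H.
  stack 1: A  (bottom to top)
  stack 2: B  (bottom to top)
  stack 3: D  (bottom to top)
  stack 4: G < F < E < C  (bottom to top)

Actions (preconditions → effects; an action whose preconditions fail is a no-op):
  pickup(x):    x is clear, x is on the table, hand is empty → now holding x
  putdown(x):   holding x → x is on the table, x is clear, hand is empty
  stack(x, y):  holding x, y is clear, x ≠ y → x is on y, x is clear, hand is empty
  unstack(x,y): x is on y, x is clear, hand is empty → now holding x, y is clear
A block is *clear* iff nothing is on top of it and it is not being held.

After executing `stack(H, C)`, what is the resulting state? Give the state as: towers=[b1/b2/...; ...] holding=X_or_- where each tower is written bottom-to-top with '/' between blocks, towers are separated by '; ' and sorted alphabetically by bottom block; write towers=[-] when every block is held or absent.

towers=[A; B; D; G/F/E/C/H] holding=-

before: towers=[A; B; D; G/F/E/C] holding=H
pre[stack(H, C)]: holding(H) ok, clear(C) ok, H≠C ok
all met → apply stack(H, C)
after:  towers=[A; B; D; G/F/E/C/H] holding=-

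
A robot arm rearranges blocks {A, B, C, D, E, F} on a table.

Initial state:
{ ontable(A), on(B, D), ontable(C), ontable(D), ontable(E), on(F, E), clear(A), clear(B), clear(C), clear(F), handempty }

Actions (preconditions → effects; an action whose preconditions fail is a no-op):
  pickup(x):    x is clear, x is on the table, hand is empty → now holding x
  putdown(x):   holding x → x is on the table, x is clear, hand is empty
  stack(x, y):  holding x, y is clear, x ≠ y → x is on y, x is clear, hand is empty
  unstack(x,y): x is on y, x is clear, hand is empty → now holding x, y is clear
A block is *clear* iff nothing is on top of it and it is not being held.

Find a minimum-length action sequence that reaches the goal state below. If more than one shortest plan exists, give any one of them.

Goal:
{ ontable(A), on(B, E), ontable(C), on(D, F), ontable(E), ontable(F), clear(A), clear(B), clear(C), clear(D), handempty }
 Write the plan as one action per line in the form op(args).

unstack(F, E)
putdown(F)
unstack(B, D)
stack(B, E)
pickup(D)
stack(D, F)

step 1 (unstack(F, E)): towers=[A; C; D/B; E] holding=F
step 2 (putdown(F)): towers=[A; C; D/B; E; F] holding=-
step 3 (unstack(B, D)): towers=[A; C; D; E; F] holding=B
step 4 (stack(B, E)): towers=[A; C; D; E/B; F] holding=-
step 5 (pickup(D)): towers=[A; C; E/B; F] holding=D
step 6 (stack(D, F)): towers=[A; C; E/B; F/D] holding=-
goal check: towers=[A; C; E/B; F/D] holding=- — reached (length 6, optimal by BFS)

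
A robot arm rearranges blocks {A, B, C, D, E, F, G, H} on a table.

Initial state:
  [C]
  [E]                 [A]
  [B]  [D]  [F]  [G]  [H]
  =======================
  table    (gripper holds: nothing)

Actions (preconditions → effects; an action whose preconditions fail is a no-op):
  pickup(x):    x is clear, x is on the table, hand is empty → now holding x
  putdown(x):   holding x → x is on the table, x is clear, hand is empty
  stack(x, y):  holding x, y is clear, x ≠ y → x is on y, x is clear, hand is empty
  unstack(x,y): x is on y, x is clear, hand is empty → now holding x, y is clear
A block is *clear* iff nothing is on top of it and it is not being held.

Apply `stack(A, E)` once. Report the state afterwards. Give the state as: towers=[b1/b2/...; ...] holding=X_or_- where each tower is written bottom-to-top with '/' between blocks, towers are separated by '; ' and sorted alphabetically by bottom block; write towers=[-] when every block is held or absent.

towers=[B/E/C; D; F; G; H/A] holding=-

before: towers=[B/E/C; D; F; G; H/A] holding=-
pre[stack(A, E)]: holding(A) fail, clear(E) fail, A≠E ok
holding(A), clear(E) unmet → stack(A, E) is a no-op
after:  towers=[B/E/C; D; F; G; H/A] holding=-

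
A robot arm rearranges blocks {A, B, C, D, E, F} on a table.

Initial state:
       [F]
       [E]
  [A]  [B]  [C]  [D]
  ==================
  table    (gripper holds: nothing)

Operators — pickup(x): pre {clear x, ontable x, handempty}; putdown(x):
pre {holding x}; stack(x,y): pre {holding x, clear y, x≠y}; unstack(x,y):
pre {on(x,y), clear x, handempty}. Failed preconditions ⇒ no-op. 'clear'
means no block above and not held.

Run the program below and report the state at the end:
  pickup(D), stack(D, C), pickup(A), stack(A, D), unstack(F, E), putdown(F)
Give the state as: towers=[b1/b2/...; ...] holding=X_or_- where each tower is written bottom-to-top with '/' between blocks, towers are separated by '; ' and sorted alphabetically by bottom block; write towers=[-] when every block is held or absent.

towers=[B/E; C/D/A; F] holding=-

step 1 (pickup(D)): towers=[A; B/E/F; C] holding=D
step 2 (stack(D, C)): towers=[A; B/E/F; C/D] holding=-
step 3 (pickup(A)): towers=[B/E/F; C/D] holding=A
step 4 (stack(A, D)): towers=[B/E/F; C/D/A] holding=-
step 5 (unstack(F, E)): towers=[B/E; C/D/A] holding=F
step 6 (putdown(F)): towers=[B/E; C/D/A; F] holding=-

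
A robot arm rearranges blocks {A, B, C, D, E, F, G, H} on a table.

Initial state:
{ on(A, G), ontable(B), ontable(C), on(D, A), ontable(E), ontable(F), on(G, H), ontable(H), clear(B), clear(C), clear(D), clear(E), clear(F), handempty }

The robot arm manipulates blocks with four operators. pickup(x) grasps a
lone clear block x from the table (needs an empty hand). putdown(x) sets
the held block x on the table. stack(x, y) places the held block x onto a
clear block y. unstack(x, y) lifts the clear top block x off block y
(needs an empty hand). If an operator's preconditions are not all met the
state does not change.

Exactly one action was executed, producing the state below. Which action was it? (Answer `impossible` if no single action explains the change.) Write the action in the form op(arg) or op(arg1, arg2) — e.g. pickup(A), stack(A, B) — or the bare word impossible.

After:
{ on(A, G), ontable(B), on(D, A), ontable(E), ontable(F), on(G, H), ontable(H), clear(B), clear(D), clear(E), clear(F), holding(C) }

target: towers=[B; E; F; H/G/A/D] holding=C
         pickup(E) → towers=[B; C; F; H/G/A/D] holding=E
         pickup(B) → towers=[C; E; F; H/G/A/D] holding=B
         pickup(F) → towers=[B; C; E; H/G/A/D] holding=F
     unstack(D, A) → towers=[B; C; E; F; H/G/A] holding=D
         pickup(C) → towers=[B; E; F; H/G/A/D] holding=C  ← match

pickup(C)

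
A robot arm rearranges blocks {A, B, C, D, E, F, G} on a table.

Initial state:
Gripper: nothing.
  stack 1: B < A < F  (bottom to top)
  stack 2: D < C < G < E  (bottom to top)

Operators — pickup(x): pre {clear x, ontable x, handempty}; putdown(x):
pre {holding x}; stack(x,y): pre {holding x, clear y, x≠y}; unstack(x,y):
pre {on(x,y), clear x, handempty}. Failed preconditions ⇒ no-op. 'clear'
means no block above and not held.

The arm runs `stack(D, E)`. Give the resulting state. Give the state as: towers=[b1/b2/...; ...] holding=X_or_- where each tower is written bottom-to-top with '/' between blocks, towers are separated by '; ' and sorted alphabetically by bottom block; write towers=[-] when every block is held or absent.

before: towers=[B/A/F; D/C/G/E] holding=-
pre[stack(D, E)]: holding(D) no, clear(E) yes, D≠E yes
holding(D) unmet → stack(D, E) is a no-op
after:  towers=[B/A/F; D/C/G/E] holding=-

towers=[B/A/F; D/C/G/E] holding=-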